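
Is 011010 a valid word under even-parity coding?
Sum of all bits: 0+1+1+0+1+0 = 3; 3 mod 2 = 1. Result is 1 → parity error detected.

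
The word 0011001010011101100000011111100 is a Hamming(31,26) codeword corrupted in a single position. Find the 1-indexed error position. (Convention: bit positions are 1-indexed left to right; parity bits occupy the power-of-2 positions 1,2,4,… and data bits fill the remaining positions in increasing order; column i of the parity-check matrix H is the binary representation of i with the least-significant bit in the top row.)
Syndrome s = H · r^T (mod 2), r = 0011001010011101100000011111100:
  s[0] = (1010101010101010101010101010101)·(0011001010011101100000011111100) mod 2 = 0+0+1+0+0+0+1+0+1+0+0+0+1+0+0+0+1+0+0+0+0+0+0+0+1+0+1+0+1+0+0 mod 2 = 0
  s[1] = (0110011001100110011001100110011)·(0011001010011101100000011111100) mod 2 = 0+0+1+0+0+0+1+0+0+0+0+0+0+1+0+0+0+0+0+0+0+0+0+0+0+1+1+0+0+0+0 mod 2 = 1
  s[2] = (0001111000011110000111100001111)·(0011001010011101100000011111100) mod 2 = 0+0+0+1+0+0+1+0+0+0+0+1+1+1+0+0+0+0+0+0+0+0+0+0+0+0+0+1+1+0+0 mod 2 = 1
  s[3] = (0000000111111110000000011111111)·(0011001010011101100000011111100) mod 2 = 0+0+0+0+0+0+0+0+1+0+0+1+1+1+0+0+0+0+0+0+0+0+0+1+1+1+1+1+1+0+0 mod 2 = 0
  s[4] = (0000000000000001111111111111111)·(0011001010011101100000011111100) mod 2 = 0+0+0+0+0+0+0+0+0+0+0+0+0+0+0+1+1+0+0+0+0+0+0+1+1+1+1+1+1+0+0 mod 2 = 0
Syndrome = 01100
Column i of H is the binary representation of i, so the syndrome is the binary index of the flipped bit.
Read s = 01100 with s[0] as LSB: 0·2^0 + 1·2^1 + 1·2^2 + 0·2^3 + 0·2^4 = 6.
Error is at bit position 6.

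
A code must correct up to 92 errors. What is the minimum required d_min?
Correcting t errors requires d_min ≥ 2t + 1 = 2·92 + 1 = 185.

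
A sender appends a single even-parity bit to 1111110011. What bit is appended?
Sum of data bits: 1+1+1+1+1+1+0+0+1+1 = 8.
8 mod 2 = 0, so parity bit = 0.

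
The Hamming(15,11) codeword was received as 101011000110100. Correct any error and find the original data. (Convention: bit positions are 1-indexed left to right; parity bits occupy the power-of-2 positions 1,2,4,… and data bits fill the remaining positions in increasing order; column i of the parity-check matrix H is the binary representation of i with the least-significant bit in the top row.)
Syndrome s = H · r^T (mod 2), r = 101011000110100:
  s[0] = (101010101010101)·(101011000110100) mod 2 = 1+0+1+0+1+0+0+0+0+0+1+0+1+0+0 mod 2 = 1
  s[1] = (011001100110011)·(101011000110100) mod 2 = 0+0+1+0+0+1+0+0+0+1+1+0+0+0+0 mod 2 = 0
  s[2] = (000111100001111)·(101011000110100) mod 2 = 0+0+0+0+1+1+0+0+0+0+0+0+1+0+0 mod 2 = 1
  s[3] = (000000011111111)·(101011000110100) mod 2 = 0+0+0+0+0+0+0+0+0+1+1+0+1+0+0 mod 2 = 1
Syndrome = 1011
Column 13 of H equals this syndrome → error at bit 13 (1-indexed).
Flip bit 13: 101011000110100 → 101011000110000
Extract data bits at positions {3,5,6,7,9,10,11,12,13,14,15}: 11100110000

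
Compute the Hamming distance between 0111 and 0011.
XOR = 0100, count of 1s = 1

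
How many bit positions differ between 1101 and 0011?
XOR = 1110, count of 1s = 3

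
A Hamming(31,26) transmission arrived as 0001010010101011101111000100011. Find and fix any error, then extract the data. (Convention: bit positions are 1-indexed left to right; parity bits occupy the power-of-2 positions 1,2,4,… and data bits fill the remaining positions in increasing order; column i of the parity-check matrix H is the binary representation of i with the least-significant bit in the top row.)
Syndrome s = H · r^T (mod 2), r = 0001010010101011101111000100011:
  s[0] = (1010101010101010101010101010101)·(0001010010101011101111000100011) mod 2 = 0+0+0+0+0+0+0+0+1+0+1+0+1+0+1+0+1+0+1+0+1+0+0+0+0+0+0+0+0+0+1 mod 2 = 0
  s[1] = (0110011001100110011001100110011)·(0001010010101011101111000100011) mod 2 = 0+0+0+0+0+1+0+0+0+0+1+0+0+0+1+0+0+0+1+0+0+1+0+0+0+1+0+0+0+1+1 mod 2 = 0
  s[2] = (0001111000011110000111100001111)·(0001010010101011101111000100011) mod 2 = 0+0+0+1+0+1+0+0+0+0+0+0+1+0+1+0+0+0+0+1+1+1+0+0+0+0+0+0+0+1+1 mod 2 = 1
  s[3] = (0000000111111110000000011111111)·(0001010010101011101111000100011) mod 2 = 0+0+0+0+0+0+0+0+1+0+1+0+1+0+1+0+0+0+0+0+0+0+0+0+0+1+0+0+0+1+1 mod 2 = 1
  s[4] = (0000000000000001111111111111111)·(0001010010101011101111000100011) mod 2 = 0+0+0+0+0+0+0+0+0+0+0+0+0+0+0+1+1+0+1+1+1+1+0+0+0+1+0+0+0+1+1 mod 2 = 1
Syndrome = 00111
Column 28 of H equals this syndrome → error at bit 28 (1-indexed).
Flip bit 28: 0001010010101011101111000100011 → 0001010010101011101111000101011
Extract data bits at positions {3,5,6,7,9,10,11,12,13,14,15,17,18,19,20,21,22,23,24,25,26,27,28,29,30,31}: 00101010101101111000101011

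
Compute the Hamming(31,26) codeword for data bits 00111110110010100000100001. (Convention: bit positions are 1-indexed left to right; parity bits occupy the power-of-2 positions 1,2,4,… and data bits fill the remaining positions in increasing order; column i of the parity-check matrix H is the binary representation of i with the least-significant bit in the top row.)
Codeword c = d · G (mod 2), d = 00111110110010100000100001:
  c[0] = d·G[:,0] = (00111110110010100000100001)·(11011010101101010101010101) mod 2 = 0+0+0+1+1+0+1+0+1+0+0+0+0+0+0+0+0+0+0+0+0+0+0+0+0+1 mod 2 = 1
  c[1] = d·G[:,1] = (00111110110010100000100001)·(10110110011011001100110011) mod 2 = 0+0+1+1+0+1+1+0+0+1+0+0+1+0+0+0+0+0+0+0+1+0+0+0+0+1 mod 2 = 0
  c[2] = d·G[:,2] = (00111110110010100000100001)·(10000000000000000000000000) mod 2 = 0+0+0+0+0+0+0+0+0+0+0+0+0+0+0+0+0+0+0+0+0+0+0+0+0+0 mod 2 = 0
  c[3] = d·G[:,3] = (00111110110010100000100001)·(01110001111000111100001111) mod 2 = 0+0+1+1+0+0+0+0+1+1+0+0+0+0+1+0+0+0+0+0+0+0+0+0+0+1 mod 2 = 0
  c[4] = d·G[:,4] = (00111110110010100000100001)·(01000000000000000000000000) mod 2 = 0+0+0+0+0+0+0+0+0+0+0+0+0+0+0+0+0+0+0+0+0+0+0+0+0+0 mod 2 = 0
  c[5] = d·G[:,5] = (00111110110010100000100001)·(00100000000000000000000000) mod 2 = 0+0+1+0+0+0+0+0+0+0+0+0+0+0+0+0+0+0+0+0+0+0+0+0+0+0 mod 2 = 1
  c[6] = d·G[:,6] = (00111110110010100000100001)·(00010000000000000000000000) mod 2 = 0+0+0+1+0+0+0+0+0+0+0+0+0+0+0+0+0+0+0+0+0+0+0+0+0+0 mod 2 = 1
  c[7] = d·G[:,7] = (00111110110010100000100001)·(00001111111000000011111111) mod 2 = 0+0+0+0+1+1+1+0+1+1+0+0+0+0+0+0+0+0+0+0+1+0+0+0+0+1 mod 2 = 1
  c[8] = d·G[:,8] = (00111110110010100000100001)·(00001000000000000000000000) mod 2 = 0+0+0+0+1+0+0+0+0+0+0+0+0+0+0+0+0+0+0+0+0+0+0+0+0+0 mod 2 = 1
  c[9] = d·G[:,9] = (00111110110010100000100001)·(00000100000000000000000000) mod 2 = 0+0+0+0+0+1+0+0+0+0+0+0+0+0+0+0+0+0+0+0+0+0+0+0+0+0 mod 2 = 1
  c[10] = d·G[:,10] = (00111110110010100000100001)·(00000010000000000000000000) mod 2 = 0+0+0+0+0+0+1+0+0+0+0+0+0+0+0+0+0+0+0+0+0+0+0+0+0+0 mod 2 = 1
  c[11] = d·G[:,11] = (00111110110010100000100001)·(00000001000000000000000000) mod 2 = 0+0+0+0+0+0+0+0+0+0+0+0+0+0+0+0+0+0+0+0+0+0+0+0+0+0 mod 2 = 0
  c[12] = d·G[:,12] = (00111110110010100000100001)·(00000000100000000000000000) mod 2 = 0+0+0+0+0+0+0+0+1+0+0+0+0+0+0+0+0+0+0+0+0+0+0+0+0+0 mod 2 = 1
  c[13] = d·G[:,13] = (00111110110010100000100001)·(00000000010000000000000000) mod 2 = 0+0+0+0+0+0+0+0+0+1+0+0+0+0+0+0+0+0+0+0+0+0+0+0+0+0 mod 2 = 1
  c[14] = d·G[:,14] = (00111110110010100000100001)·(00000000001000000000000000) mod 2 = 0+0+0+0+0+0+0+0+0+0+0+0+0+0+0+0+0+0+0+0+0+0+0+0+0+0 mod 2 = 0
  c[15] = d·G[:,15] = (00111110110010100000100001)·(00000000000111111111111111) mod 2 = 0+0+0+0+0+0+0+0+0+0+0+0+1+0+1+0+0+0+0+0+1+0+0+0+0+1 mod 2 = 0
  c[16] = d·G[:,16] = (00111110110010100000100001)·(00000000000100000000000000) mod 2 = 0+0+0+0+0+0+0+0+0+0+0+0+0+0+0+0+0+0+0+0+0+0+0+0+0+0 mod 2 = 0
  c[17] = d·G[:,17] = (00111110110010100000100001)·(00000000000010000000000000) mod 2 = 0+0+0+0+0+0+0+0+0+0+0+0+1+0+0+0+0+0+0+0+0+0+0+0+0+0 mod 2 = 1
  c[18] = d·G[:,18] = (00111110110010100000100001)·(00000000000001000000000000) mod 2 = 0+0+0+0+0+0+0+0+0+0+0+0+0+0+0+0+0+0+0+0+0+0+0+0+0+0 mod 2 = 0
  c[19] = d·G[:,19] = (00111110110010100000100001)·(00000000000000100000000000) mod 2 = 0+0+0+0+0+0+0+0+0+0+0+0+0+0+1+0+0+0+0+0+0+0+0+0+0+0 mod 2 = 1
  c[20] = d·G[:,20] = (00111110110010100000100001)·(00000000000000010000000000) mod 2 = 0+0+0+0+0+0+0+0+0+0+0+0+0+0+0+0+0+0+0+0+0+0+0+0+0+0 mod 2 = 0
  c[21] = d·G[:,21] = (00111110110010100000100001)·(00000000000000001000000000) mod 2 = 0+0+0+0+0+0+0+0+0+0+0+0+0+0+0+0+0+0+0+0+0+0+0+0+0+0 mod 2 = 0
  c[22] = d·G[:,22] = (00111110110010100000100001)·(00000000000000000100000000) mod 2 = 0+0+0+0+0+0+0+0+0+0+0+0+0+0+0+0+0+0+0+0+0+0+0+0+0+0 mod 2 = 0
  c[23] = d·G[:,23] = (00111110110010100000100001)·(00000000000000000010000000) mod 2 = 0+0+0+0+0+0+0+0+0+0+0+0+0+0+0+0+0+0+0+0+0+0+0+0+0+0 mod 2 = 0
  c[24] = d·G[:,24] = (00111110110010100000100001)·(00000000000000000001000000) mod 2 = 0+0+0+0+0+0+0+0+0+0+0+0+0+0+0+0+0+0+0+0+0+0+0+0+0+0 mod 2 = 0
  c[25] = d·G[:,25] = (00111110110010100000100001)·(00000000000000000000100000) mod 2 = 0+0+0+0+0+0+0+0+0+0+0+0+0+0+0+0+0+0+0+0+1+0+0+0+0+0 mod 2 = 1
  c[26] = d·G[:,26] = (00111110110010100000100001)·(00000000000000000000010000) mod 2 = 0+0+0+0+0+0+0+0+0+0+0+0+0+0+0+0+0+0+0+0+0+0+0+0+0+0 mod 2 = 0
  c[27] = d·G[:,27] = (00111110110010100000100001)·(00000000000000000000001000) mod 2 = 0+0+0+0+0+0+0+0+0+0+0+0+0+0+0+0+0+0+0+0+0+0+0+0+0+0 mod 2 = 0
  c[28] = d·G[:,28] = (00111110110010100000100001)·(00000000000000000000000100) mod 2 = 0+0+0+0+0+0+0+0+0+0+0+0+0+0+0+0+0+0+0+0+0+0+0+0+0+0 mod 2 = 0
  c[29] = d·G[:,29] = (00111110110010100000100001)·(00000000000000000000000010) mod 2 = 0+0+0+0+0+0+0+0+0+0+0+0+0+0+0+0+0+0+0+0+0+0+0+0+0+0 mod 2 = 0
  c[30] = d·G[:,30] = (00111110110010100000100001)·(00000000000000000000000001) mod 2 = 0+0+0+0+0+0+0+0+0+0+0+0+0+0+0+0+0+0+0+0+0+0+0+0+0+1 mod 2 = 1
Codeword = 1000011111101100010100000100001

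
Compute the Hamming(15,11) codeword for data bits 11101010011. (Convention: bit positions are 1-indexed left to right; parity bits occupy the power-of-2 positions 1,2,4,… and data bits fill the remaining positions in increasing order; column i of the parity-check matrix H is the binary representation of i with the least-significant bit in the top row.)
Codeword c = d · G (mod 2), d = 11101010011:
  c[0] = d·G[:,0] = (11101010011)·(11011010101) mod 2 = 1+1+0+0+1+0+1+0+0+0+1 mod 2 = 1
  c[1] = d·G[:,1] = (11101010011)·(10110110011) mod 2 = 1+0+1+0+0+0+1+0+0+1+1 mod 2 = 1
  c[2] = d·G[:,2] = (11101010011)·(10000000000) mod 2 = 1+0+0+0+0+0+0+0+0+0+0 mod 2 = 1
  c[3] = d·G[:,3] = (11101010011)·(01110001111) mod 2 = 0+1+1+0+0+0+0+0+0+1+1 mod 2 = 0
  c[4] = d·G[:,4] = (11101010011)·(01000000000) mod 2 = 0+1+0+0+0+0+0+0+0+0+0 mod 2 = 1
  c[5] = d·G[:,5] = (11101010011)·(00100000000) mod 2 = 0+0+1+0+0+0+0+0+0+0+0 mod 2 = 1
  c[6] = d·G[:,6] = (11101010011)·(00010000000) mod 2 = 0+0+0+0+0+0+0+0+0+0+0 mod 2 = 0
  c[7] = d·G[:,7] = (11101010011)·(00001111111) mod 2 = 0+0+0+0+1+0+1+0+0+1+1 mod 2 = 0
  c[8] = d·G[:,8] = (11101010011)·(00001000000) mod 2 = 0+0+0+0+1+0+0+0+0+0+0 mod 2 = 1
  c[9] = d·G[:,9] = (11101010011)·(00000100000) mod 2 = 0+0+0+0+0+0+0+0+0+0+0 mod 2 = 0
  c[10] = d·G[:,10] = (11101010011)·(00000010000) mod 2 = 0+0+0+0+0+0+1+0+0+0+0 mod 2 = 1
  c[11] = d·G[:,11] = (11101010011)·(00000001000) mod 2 = 0+0+0+0+0+0+0+0+0+0+0 mod 2 = 0
  c[12] = d·G[:,12] = (11101010011)·(00000000100) mod 2 = 0+0+0+0+0+0+0+0+0+0+0 mod 2 = 0
  c[13] = d·G[:,13] = (11101010011)·(00000000010) mod 2 = 0+0+0+0+0+0+0+0+0+1+0 mod 2 = 1
  c[14] = d·G[:,14] = (11101010011)·(00000000001) mod 2 = 0+0+0+0+0+0+0+0+0+0+1 mod 2 = 1
Codeword = 111011001010011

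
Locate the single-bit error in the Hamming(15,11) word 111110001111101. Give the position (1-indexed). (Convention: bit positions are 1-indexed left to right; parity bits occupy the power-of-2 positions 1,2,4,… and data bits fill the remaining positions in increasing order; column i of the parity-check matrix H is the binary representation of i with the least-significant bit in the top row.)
Syndrome s = H · r^T (mod 2), r = 111110001111101:
  s[0] = (101010101010101)·(111110001111101) mod 2 = 1+0+1+0+1+0+0+0+1+0+1+0+1+0+1 mod 2 = 1
  s[1] = (011001100110011)·(111110001111101) mod 2 = 0+1+1+0+0+0+0+0+0+1+1+0+0+0+1 mod 2 = 1
  s[2] = (000111100001111)·(111110001111101) mod 2 = 0+0+0+1+1+0+0+0+0+0+0+1+1+0+1 mod 2 = 1
  s[3] = (000000011111111)·(111110001111101) mod 2 = 0+0+0+0+0+0+0+0+1+1+1+1+1+0+1 mod 2 = 0
Syndrome = 1110
Column i of H is the binary representation of i, so the syndrome is the binary index of the flipped bit.
Read s = 1110 with s[0] as LSB: 1·2^0 + 1·2^1 + 1·2^2 + 0·2^3 = 7.
Error is at bit position 7.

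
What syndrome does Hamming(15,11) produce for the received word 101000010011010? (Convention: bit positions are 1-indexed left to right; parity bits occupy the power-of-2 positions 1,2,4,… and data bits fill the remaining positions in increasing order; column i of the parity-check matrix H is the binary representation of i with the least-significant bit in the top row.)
Syndrome s = H · r^T (mod 2), r = 101000010011010:
  s[0] = (101010101010101)·(101000010011010) mod 2 = 1+0+1+0+0+0+0+0+0+0+1+0+0+0+0 mod 2 = 1
  s[1] = (011001100110011)·(101000010011010) mod 2 = 0+0+1+0+0+0+0+0+0+0+1+0+0+1+0 mod 2 = 1
  s[2] = (000111100001111)·(101000010011010) mod 2 = 0+0+0+0+0+0+0+0+0+0+0+1+0+1+0 mod 2 = 0
  s[3] = (000000011111111)·(101000010011010) mod 2 = 0+0+0+0+0+0+0+1+0+0+1+1+0+1+0 mod 2 = 0
Syndrome = 1100
Non-zero syndrome: error at position 3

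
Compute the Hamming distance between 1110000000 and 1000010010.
XOR = 0110010010, count of 1s = 4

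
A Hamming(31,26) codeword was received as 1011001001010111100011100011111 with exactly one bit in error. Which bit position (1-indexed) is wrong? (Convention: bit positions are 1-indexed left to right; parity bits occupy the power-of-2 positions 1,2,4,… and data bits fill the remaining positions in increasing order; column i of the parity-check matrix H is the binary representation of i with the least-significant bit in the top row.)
Syndrome s = H · r^T (mod 2), r = 1011001001010111100011100011111:
  s[0] = (1010101010101010101010101010101)·(1011001001010111100011100011111) mod 2 = 1+0+1+0+0+0+1+0+0+0+0+0+0+0+1+0+1+0+0+0+1+0+1+0+0+0+1+0+1+0+1 mod 2 = 0
  s[1] = (0110011001100110011001100110011)·(1011001001010111100011100011111) mod 2 = 0+0+1+0+0+0+1+0+0+1+0+0+0+1+1+0+0+0+0+0+0+1+1+0+0+0+1+0+0+1+1 mod 2 = 0
  s[2] = (0001111000011110000111100001111)·(1011001001010111100011100011111) mod 2 = 0+0+0+1+0+0+1+0+0+0+0+1+0+1+1+0+0+0+0+0+1+1+1+0+0+0+0+1+1+1+1 mod 2 = 0
  s[3] = (0000000111111110000000011111111)·(1011001001010111100011100011111) mod 2 = 0+0+0+0+0+0+0+0+0+1+0+1+0+1+1+0+0+0+0+0+0+0+0+0+0+0+1+1+1+1+1 mod 2 = 1
  s[4] = (0000000000000001111111111111111)·(1011001001010111100011100011111) mod 2 = 0+0+0+0+0+0+0+0+0+0+0+0+0+0+0+1+1+0+0+0+1+1+1+0+0+0+1+1+1+1+1 mod 2 = 0
Syndrome = 00010
Column i of H is the binary representation of i, so the syndrome is the binary index of the flipped bit.
Read s = 00010 with s[0] as LSB: 0·2^0 + 0·2^1 + 0·2^2 + 1·2^3 + 0·2^4 = 8.
Error is at bit position 8.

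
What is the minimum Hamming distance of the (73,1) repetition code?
d_min = 73 (the only two codewords are 0…0 and 1…1, differing in all 73 positions).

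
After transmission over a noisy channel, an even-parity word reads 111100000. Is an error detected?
Sum of received bits: 1+1+1+1+0+0+0+0+0 = 4; 4 mod 2 = 0. Result is 0 → no error detected.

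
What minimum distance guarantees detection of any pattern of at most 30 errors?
Detecting e errors requires d_min ≥ e + 1 = 30 + 1 = 31.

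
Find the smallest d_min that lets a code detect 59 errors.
Detecting e errors requires d_min ≥ e + 1 = 59 + 1 = 60.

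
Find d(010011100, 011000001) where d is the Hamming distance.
XOR = 001011101, count of 1s = 5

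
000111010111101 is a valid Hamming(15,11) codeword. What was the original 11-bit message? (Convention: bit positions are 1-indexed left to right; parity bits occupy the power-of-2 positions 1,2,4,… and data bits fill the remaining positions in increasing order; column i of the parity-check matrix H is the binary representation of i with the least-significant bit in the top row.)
Parity bits occupy power-of-2 positions; data bits are at positions {3,5,6,7,9,10,11,12,13,14,15} (1-indexed).
Extract: c[3]=0 c[5]=1 c[6]=1 c[7]=0 c[9]=0 c[10]=1 c[11]=1 c[12]=1 c[13]=1 c[14]=0 c[15]=1
Data = 01100111101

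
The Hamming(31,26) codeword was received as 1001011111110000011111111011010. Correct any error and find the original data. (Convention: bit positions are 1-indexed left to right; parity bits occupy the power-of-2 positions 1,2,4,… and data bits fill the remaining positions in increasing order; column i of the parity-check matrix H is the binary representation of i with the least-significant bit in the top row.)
Syndrome s = H · r^T (mod 2), r = 1001011111110000011111111011010:
  s[0] = (1010101010101010101010101010101)·(1001011111110000011111111011010) mod 2 = 1+0+0+0+0+0+1+0+1+0+1+0+0+0+0+0+0+0+1+0+1+0+1+0+1+0+1+0+0+0+0 mod 2 = 1
  s[1] = (0110011001100110011001100110011)·(1001011111110000011111111011010) mod 2 = 0+0+0+0+0+1+1+0+0+1+1+0+0+0+0+0+0+1+1+0+0+1+1+0+0+0+1+0+0+1+0 mod 2 = 0
  s[2] = (0001111000011110000111100001111)·(1001011111110000011111111011010) mod 2 = 0+0+0+1+0+1+1+0+0+0+0+1+0+0+0+0+0+0+0+1+1+1+1+0+0+0+0+1+0+1+0 mod 2 = 0
  s[3] = (0000000111111110000000011111111)·(1001011111110000011111111011010) mod 2 = 0+0+0+0+0+0+0+1+1+1+1+1+0+0+0+0+0+0+0+0+0+0+0+1+1+0+1+1+0+1+0 mod 2 = 0
  s[4] = (0000000000000001111111111111111)·(1001011111110000011111111011010) mod 2 = 0+0+0+0+0+0+0+0+0+0+0+0+0+0+0+0+0+1+1+1+1+1+1+1+1+0+1+1+0+1+0 mod 2 = 1
Syndrome = 10001
Column 17 of H equals this syndrome → error at bit 17 (1-indexed).
Flip bit 17: 1001011111110000011111111011010 → 1001011111110000111111111011010
Extract data bits at positions {3,5,6,7,9,10,11,12,13,14,15,17,18,19,20,21,22,23,24,25,26,27,28,29,30,31}: 00111111000111111111011010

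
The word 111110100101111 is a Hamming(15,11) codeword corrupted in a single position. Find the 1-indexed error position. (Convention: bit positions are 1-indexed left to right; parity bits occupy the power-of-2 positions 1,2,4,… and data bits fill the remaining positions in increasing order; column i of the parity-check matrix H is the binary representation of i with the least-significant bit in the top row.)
Syndrome s = H · r^T (mod 2), r = 111110100101111:
  s[0] = (101010101010101)·(111110100101111) mod 2 = 1+0+1+0+1+0+1+0+0+0+0+0+1+0+1 mod 2 = 0
  s[1] = (011001100110011)·(111110100101111) mod 2 = 0+1+1+0+0+0+1+0+0+1+0+0+0+1+1 mod 2 = 0
  s[2] = (000111100001111)·(111110100101111) mod 2 = 0+0+0+1+1+0+1+0+0+0+0+1+1+1+1 mod 2 = 1
  s[3] = (000000011111111)·(111110100101111) mod 2 = 0+0+0+0+0+0+0+0+0+1+0+1+1+1+1 mod 2 = 1
Syndrome = 0011
Column i of H is the binary representation of i, so the syndrome is the binary index of the flipped bit.
Read s = 0011 with s[0] as LSB: 0·2^0 + 0·2^1 + 1·2^2 + 1·2^3 = 12.
Error is at bit position 12.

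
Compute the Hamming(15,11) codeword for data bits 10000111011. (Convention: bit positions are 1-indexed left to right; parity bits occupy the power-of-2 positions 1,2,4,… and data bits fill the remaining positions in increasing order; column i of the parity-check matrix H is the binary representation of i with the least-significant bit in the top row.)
Codeword c = d · G (mod 2), d = 10000111011:
  c[0] = d·G[:,0] = (10000111011)·(11011010101) mod 2 = 1+0+0+0+0+0+1+0+0+0+1 mod 2 = 1
  c[1] = d·G[:,1] = (10000111011)·(10110110011) mod 2 = 1+0+0+0+0+1+1+0+0+1+1 mod 2 = 1
  c[2] = d·G[:,2] = (10000111011)·(10000000000) mod 2 = 1+0+0+0+0+0+0+0+0+0+0 mod 2 = 1
  c[3] = d·G[:,3] = (10000111011)·(01110001111) mod 2 = 0+0+0+0+0+0+0+1+0+1+1 mod 2 = 1
  c[4] = d·G[:,4] = (10000111011)·(01000000000) mod 2 = 0+0+0+0+0+0+0+0+0+0+0 mod 2 = 0
  c[5] = d·G[:,5] = (10000111011)·(00100000000) mod 2 = 0+0+0+0+0+0+0+0+0+0+0 mod 2 = 0
  c[6] = d·G[:,6] = (10000111011)·(00010000000) mod 2 = 0+0+0+0+0+0+0+0+0+0+0 mod 2 = 0
  c[7] = d·G[:,7] = (10000111011)·(00001111111) mod 2 = 0+0+0+0+0+1+1+1+0+1+1 mod 2 = 1
  c[8] = d·G[:,8] = (10000111011)·(00001000000) mod 2 = 0+0+0+0+0+0+0+0+0+0+0 mod 2 = 0
  c[9] = d·G[:,9] = (10000111011)·(00000100000) mod 2 = 0+0+0+0+0+1+0+0+0+0+0 mod 2 = 1
  c[10] = d·G[:,10] = (10000111011)·(00000010000) mod 2 = 0+0+0+0+0+0+1+0+0+0+0 mod 2 = 1
  c[11] = d·G[:,11] = (10000111011)·(00000001000) mod 2 = 0+0+0+0+0+0+0+1+0+0+0 mod 2 = 1
  c[12] = d·G[:,12] = (10000111011)·(00000000100) mod 2 = 0+0+0+0+0+0+0+0+0+0+0 mod 2 = 0
  c[13] = d·G[:,13] = (10000111011)·(00000000010) mod 2 = 0+0+0+0+0+0+0+0+0+1+0 mod 2 = 1
  c[14] = d·G[:,14] = (10000111011)·(00000000001) mod 2 = 0+0+0+0+0+0+0+0+0+0+1 mod 2 = 1
Codeword = 111100010111011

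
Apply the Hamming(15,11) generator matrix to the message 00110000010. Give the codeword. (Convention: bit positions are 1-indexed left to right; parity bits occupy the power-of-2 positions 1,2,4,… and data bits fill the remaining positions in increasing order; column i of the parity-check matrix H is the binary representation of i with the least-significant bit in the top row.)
Codeword c = d · G (mod 2), d = 00110000010:
  c[0] = d·G[:,0] = (00110000010)·(11011010101) mod 2 = 0+0+0+1+0+0+0+0+0+0+0 mod 2 = 1
  c[1] = d·G[:,1] = (00110000010)·(10110110011) mod 2 = 0+0+1+1+0+0+0+0+0+1+0 mod 2 = 1
  c[2] = d·G[:,2] = (00110000010)·(10000000000) mod 2 = 0+0+0+0+0+0+0+0+0+0+0 mod 2 = 0
  c[3] = d·G[:,3] = (00110000010)·(01110001111) mod 2 = 0+0+1+1+0+0+0+0+0+1+0 mod 2 = 1
  c[4] = d·G[:,4] = (00110000010)·(01000000000) mod 2 = 0+0+0+0+0+0+0+0+0+0+0 mod 2 = 0
  c[5] = d·G[:,5] = (00110000010)·(00100000000) mod 2 = 0+0+1+0+0+0+0+0+0+0+0 mod 2 = 1
  c[6] = d·G[:,6] = (00110000010)·(00010000000) mod 2 = 0+0+0+1+0+0+0+0+0+0+0 mod 2 = 1
  c[7] = d·G[:,7] = (00110000010)·(00001111111) mod 2 = 0+0+0+0+0+0+0+0+0+1+0 mod 2 = 1
  c[8] = d·G[:,8] = (00110000010)·(00001000000) mod 2 = 0+0+0+0+0+0+0+0+0+0+0 mod 2 = 0
  c[9] = d·G[:,9] = (00110000010)·(00000100000) mod 2 = 0+0+0+0+0+0+0+0+0+0+0 mod 2 = 0
  c[10] = d·G[:,10] = (00110000010)·(00000010000) mod 2 = 0+0+0+0+0+0+0+0+0+0+0 mod 2 = 0
  c[11] = d·G[:,11] = (00110000010)·(00000001000) mod 2 = 0+0+0+0+0+0+0+0+0+0+0 mod 2 = 0
  c[12] = d·G[:,12] = (00110000010)·(00000000100) mod 2 = 0+0+0+0+0+0+0+0+0+0+0 mod 2 = 0
  c[13] = d·G[:,13] = (00110000010)·(00000000010) mod 2 = 0+0+0+0+0+0+0+0+0+1+0 mod 2 = 1
  c[14] = d·G[:,14] = (00110000010)·(00000000001) mod 2 = 0+0+0+0+0+0+0+0+0+0+0 mod 2 = 0
Codeword = 110101110000010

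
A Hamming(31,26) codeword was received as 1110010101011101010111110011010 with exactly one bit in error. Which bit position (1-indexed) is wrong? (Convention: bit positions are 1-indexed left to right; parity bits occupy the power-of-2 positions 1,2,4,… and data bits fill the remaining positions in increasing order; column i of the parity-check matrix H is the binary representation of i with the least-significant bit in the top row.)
Syndrome s = H · r^T (mod 2), r = 1110010101011101010111110011010:
  s[0] = (1010101010101010101010101010101)·(1110010101011101010111110011010) mod 2 = 1+0+1+0+0+0+0+0+0+0+0+0+1+0+0+0+0+0+0+0+1+0+1+0+0+0+1+0+0+0+0 mod 2 = 0
  s[1] = (0110011001100110011001100110011)·(1110010101011101010111110011010) mod 2 = 0+1+1+0+0+1+0+0+0+1+0+0+0+1+0+0+0+1+0+0+0+1+1+0+0+0+1+0+0+1+0 mod 2 = 0
  s[2] = (0001111000011110000111100001111)·(1110010101011101010111110011010) mod 2 = 0+0+0+0+0+1+0+0+0+0+0+1+1+1+0+0+0+0+0+1+1+1+1+0+0+0+0+1+0+1+0 mod 2 = 0
  s[3] = (0000000111111110000000011111111)·(1110010101011101010111110011010) mod 2 = 0+0+0+0+0+0+0+1+0+1+0+1+1+1+0+0+0+0+0+0+0+0+0+1+0+0+1+1+0+1+0 mod 2 = 1
  s[4] = (0000000000000001111111111111111)·(1110010101011101010111110011010) mod 2 = 0+0+0+0+0+0+0+0+0+0+0+0+0+0+0+1+0+1+0+1+1+1+1+1+0+0+1+1+0+1+0 mod 2 = 0
Syndrome = 00010
Column i of H is the binary representation of i, so the syndrome is the binary index of the flipped bit.
Read s = 00010 with s[0] as LSB: 0·2^0 + 0·2^1 + 0·2^2 + 1·2^3 + 0·2^4 = 8.
Error is at bit position 8.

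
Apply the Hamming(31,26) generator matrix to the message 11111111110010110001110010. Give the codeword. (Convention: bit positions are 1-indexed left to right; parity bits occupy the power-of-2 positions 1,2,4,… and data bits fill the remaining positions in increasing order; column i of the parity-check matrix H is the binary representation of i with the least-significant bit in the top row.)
Codeword c = d · G (mod 2), d = 11111111110010110001110010:
  c[0] = d·G[:,0] = (11111111110010110001110010)·(11011010101101010101010101) mod 2 = 1+1+0+1+1+0+1+0+1+0+0+0+0+0+0+1+0+0+0+1+0+1+0+0+0+0 mod 2 = 1
  c[1] = d·G[:,1] = (11111111110010110001110010)·(10110110011011001100110011) mod 2 = 1+0+1+1+0+1+1+0+0+1+0+0+1+0+0+0+0+0+0+0+1+1+0+0+1+0 mod 2 = 0
  c[2] = d·G[:,2] = (11111111110010110001110010)·(10000000000000000000000000) mod 2 = 1+0+0+0+0+0+0+0+0+0+0+0+0+0+0+0+0+0+0+0+0+0+0+0+0+0 mod 2 = 1
  c[3] = d·G[:,3] = (11111111110010110001110010)·(01110001111000111100001111) mod 2 = 0+1+1+1+0+0+0+1+1+1+0+0+0+0+1+1+0+0+0+0+0+0+0+0+1+0 mod 2 = 1
  c[4] = d·G[:,4] = (11111111110010110001110010)·(01000000000000000000000000) mod 2 = 0+1+0+0+0+0+0+0+0+0+0+0+0+0+0+0+0+0+0+0+0+0+0+0+0+0 mod 2 = 1
  c[5] = d·G[:,5] = (11111111110010110001110010)·(00100000000000000000000000) mod 2 = 0+0+1+0+0+0+0+0+0+0+0+0+0+0+0+0+0+0+0+0+0+0+0+0+0+0 mod 2 = 1
  c[6] = d·G[:,6] = (11111111110010110001110010)·(00010000000000000000000000) mod 2 = 0+0+0+1+0+0+0+0+0+0+0+0+0+0+0+0+0+0+0+0+0+0+0+0+0+0 mod 2 = 1
  c[7] = d·G[:,7] = (11111111110010110001110010)·(00001111111000000011111111) mod 2 = 0+0+0+0+1+1+1+1+1+1+0+0+0+0+0+0+0+0+0+1+1+1+0+0+1+0 mod 2 = 0
  c[8] = d·G[:,8] = (11111111110010110001110010)·(00001000000000000000000000) mod 2 = 0+0+0+0+1+0+0+0+0+0+0+0+0+0+0+0+0+0+0+0+0+0+0+0+0+0 mod 2 = 1
  c[9] = d·G[:,9] = (11111111110010110001110010)·(00000100000000000000000000) mod 2 = 0+0+0+0+0+1+0+0+0+0+0+0+0+0+0+0+0+0+0+0+0+0+0+0+0+0 mod 2 = 1
  c[10] = d·G[:,10] = (11111111110010110001110010)·(00000010000000000000000000) mod 2 = 0+0+0+0+0+0+1+0+0+0+0+0+0+0+0+0+0+0+0+0+0+0+0+0+0+0 mod 2 = 1
  c[11] = d·G[:,11] = (11111111110010110001110010)·(00000001000000000000000000) mod 2 = 0+0+0+0+0+0+0+1+0+0+0+0+0+0+0+0+0+0+0+0+0+0+0+0+0+0 mod 2 = 1
  c[12] = d·G[:,12] = (11111111110010110001110010)·(00000000100000000000000000) mod 2 = 0+0+0+0+0+0+0+0+1+0+0+0+0+0+0+0+0+0+0+0+0+0+0+0+0+0 mod 2 = 1
  c[13] = d·G[:,13] = (11111111110010110001110010)·(00000000010000000000000000) mod 2 = 0+0+0+0+0+0+0+0+0+1+0+0+0+0+0+0+0+0+0+0+0+0+0+0+0+0 mod 2 = 1
  c[14] = d·G[:,14] = (11111111110010110001110010)·(00000000001000000000000000) mod 2 = 0+0+0+0+0+0+0+0+0+0+0+0+0+0+0+0+0+0+0+0+0+0+0+0+0+0 mod 2 = 0
  c[15] = d·G[:,15] = (11111111110010110001110010)·(00000000000111111111111111) mod 2 = 0+0+0+0+0+0+0+0+0+0+0+0+1+0+1+1+0+0+0+1+1+1+0+0+1+0 mod 2 = 1
  c[16] = d·G[:,16] = (11111111110010110001110010)·(00000000000100000000000000) mod 2 = 0+0+0+0+0+0+0+0+0+0+0+0+0+0+0+0+0+0+0+0+0+0+0+0+0+0 mod 2 = 0
  c[17] = d·G[:,17] = (11111111110010110001110010)·(00000000000010000000000000) mod 2 = 0+0+0+0+0+0+0+0+0+0+0+0+1+0+0+0+0+0+0+0+0+0+0+0+0+0 mod 2 = 1
  c[18] = d·G[:,18] = (11111111110010110001110010)·(00000000000001000000000000) mod 2 = 0+0+0+0+0+0+0+0+0+0+0+0+0+0+0+0+0+0+0+0+0+0+0+0+0+0 mod 2 = 0
  c[19] = d·G[:,19] = (11111111110010110001110010)·(00000000000000100000000000) mod 2 = 0+0+0+0+0+0+0+0+0+0+0+0+0+0+1+0+0+0+0+0+0+0+0+0+0+0 mod 2 = 1
  c[20] = d·G[:,20] = (11111111110010110001110010)·(00000000000000010000000000) mod 2 = 0+0+0+0+0+0+0+0+0+0+0+0+0+0+0+1+0+0+0+0+0+0+0+0+0+0 mod 2 = 1
  c[21] = d·G[:,21] = (11111111110010110001110010)·(00000000000000001000000000) mod 2 = 0+0+0+0+0+0+0+0+0+0+0+0+0+0+0+0+0+0+0+0+0+0+0+0+0+0 mod 2 = 0
  c[22] = d·G[:,22] = (11111111110010110001110010)·(00000000000000000100000000) mod 2 = 0+0+0+0+0+0+0+0+0+0+0+0+0+0+0+0+0+0+0+0+0+0+0+0+0+0 mod 2 = 0
  c[23] = d·G[:,23] = (11111111110010110001110010)·(00000000000000000010000000) mod 2 = 0+0+0+0+0+0+0+0+0+0+0+0+0+0+0+0+0+0+0+0+0+0+0+0+0+0 mod 2 = 0
  c[24] = d·G[:,24] = (11111111110010110001110010)·(00000000000000000001000000) mod 2 = 0+0+0+0+0+0+0+0+0+0+0+0+0+0+0+0+0+0+0+1+0+0+0+0+0+0 mod 2 = 1
  c[25] = d·G[:,25] = (11111111110010110001110010)·(00000000000000000000100000) mod 2 = 0+0+0+0+0+0+0+0+0+0+0+0+0+0+0+0+0+0+0+0+1+0+0+0+0+0 mod 2 = 1
  c[26] = d·G[:,26] = (11111111110010110001110010)·(00000000000000000000010000) mod 2 = 0+0+0+0+0+0+0+0+0+0+0+0+0+0+0+0+0+0+0+0+0+1+0+0+0+0 mod 2 = 1
  c[27] = d·G[:,27] = (11111111110010110001110010)·(00000000000000000000001000) mod 2 = 0+0+0+0+0+0+0+0+0+0+0+0+0+0+0+0+0+0+0+0+0+0+0+0+0+0 mod 2 = 0
  c[28] = d·G[:,28] = (11111111110010110001110010)·(00000000000000000000000100) mod 2 = 0+0+0+0+0+0+0+0+0+0+0+0+0+0+0+0+0+0+0+0+0+0+0+0+0+0 mod 2 = 0
  c[29] = d·G[:,29] = (11111111110010110001110010)·(00000000000000000000000010) mod 2 = 0+0+0+0+0+0+0+0+0+0+0+0+0+0+0+0+0+0+0+0+0+0+0+0+1+0 mod 2 = 1
  c[30] = d·G[:,30] = (11111111110010110001110010)·(00000000000000000000000001) mod 2 = 0+0+0+0+0+0+0+0+0+0+0+0+0+0+0+0+0+0+0+0+0+0+0+0+0+0 mod 2 = 0
Codeword = 1011111011111101010110001110010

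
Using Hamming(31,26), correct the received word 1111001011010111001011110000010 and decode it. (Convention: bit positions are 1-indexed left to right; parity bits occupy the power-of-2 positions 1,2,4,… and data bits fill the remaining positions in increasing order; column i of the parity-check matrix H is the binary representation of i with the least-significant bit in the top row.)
Syndrome s = H · r^T (mod 2), r = 1111001011010111001011110000010:
  s[0] = (1010101010101010101010101010101)·(1111001011010111001011110000010) mod 2 = 1+0+1+0+0+0+1+0+1+0+0+0+0+0+1+0+0+0+1+0+1+0+1+0+0+0+0+0+0+0+0 mod 2 = 0
  s[1] = (0110011001100110011001100110011)·(1111001011010111001011110000010) mod 2 = 0+1+1+0+0+0+1+0+0+1+0+0+0+1+1+0+0+0+1+0+0+1+1+0+0+0+0+0+0+1+0 mod 2 = 0
  s[2] = (0001111000011110000111100001111)·(1111001011010111001011110000010) mod 2 = 0+0+0+1+0+0+1+0+0+0+0+1+0+1+1+0+0+0+0+0+1+1+1+0+0+0+0+0+0+1+0 mod 2 = 1
  s[3] = (0000000111111110000000011111111)·(1111001011010111001011110000010) mod 2 = 0+0+0+0+0+0+0+0+1+1+0+1+0+1+1+0+0+0+0+0+0+0+0+1+0+0+0+0+0+1+0 mod 2 = 1
  s[4] = (0000000000000001111111111111111)·(1111001011010111001011110000010) mod 2 = 0+0+0+0+0+0+0+0+0+0+0+0+0+0+0+1+0+0+1+0+1+1+1+1+0+0+0+0+0+1+0 mod 2 = 1
Syndrome = 00111
Column 28 of H equals this syndrome → error at bit 28 (1-indexed).
Flip bit 28: 1111001011010111001011110000010 → 1111001011010111001011110001010
Extract data bits at positions {3,5,6,7,9,10,11,12,13,14,15,17,18,19,20,21,22,23,24,25,26,27,28,29,30,31}: 10011101011001011110001010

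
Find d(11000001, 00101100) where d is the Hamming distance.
XOR = 11101101, count of 1s = 6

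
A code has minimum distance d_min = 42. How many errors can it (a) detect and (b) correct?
(a) Detection requires d_min ≥ e+1, so e ≤ d_min − 1 = 41.
(b) Correction requires d_min ≥ 2t+1, so t ≤ ⌊(d_min − 1)/2⌋ = ⌊41/2⌋ = 20.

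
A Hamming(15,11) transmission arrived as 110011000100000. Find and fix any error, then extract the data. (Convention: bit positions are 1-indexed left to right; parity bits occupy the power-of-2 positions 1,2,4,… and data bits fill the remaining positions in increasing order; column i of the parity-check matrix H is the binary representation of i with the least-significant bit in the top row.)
Syndrome s = H · r^T (mod 2), r = 110011000100000:
  s[0] = (101010101010101)·(110011000100000) mod 2 = 1+0+0+0+1+0+0+0+0+0+0+0+0+0+0 mod 2 = 0
  s[1] = (011001100110011)·(110011000100000) mod 2 = 0+1+0+0+0+1+0+0+0+1+0+0+0+0+0 mod 2 = 1
  s[2] = (000111100001111)·(110011000100000) mod 2 = 0+0+0+0+1+1+0+0+0+0+0+0+0+0+0 mod 2 = 0
  s[3] = (000000011111111)·(110011000100000) mod 2 = 0+0+0+0+0+0+0+0+0+1+0+0+0+0+0 mod 2 = 1
Syndrome = 0101
Column 10 of H equals this syndrome → error at bit 10 (1-indexed).
Flip bit 10: 110011000100000 → 110011000000000
Extract data bits at positions {3,5,6,7,9,10,11,12,13,14,15}: 01100000000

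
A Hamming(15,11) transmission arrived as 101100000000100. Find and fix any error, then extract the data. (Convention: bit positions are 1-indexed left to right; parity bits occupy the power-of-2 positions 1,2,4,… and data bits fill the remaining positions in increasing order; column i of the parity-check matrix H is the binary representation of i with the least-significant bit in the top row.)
Syndrome s = H · r^T (mod 2), r = 101100000000100:
  s[0] = (101010101010101)·(101100000000100) mod 2 = 1+0+1+0+0+0+0+0+0+0+0+0+1+0+0 mod 2 = 1
  s[1] = (011001100110011)·(101100000000100) mod 2 = 0+0+1+0+0+0+0+0+0+0+0+0+0+0+0 mod 2 = 1
  s[2] = (000111100001111)·(101100000000100) mod 2 = 0+0+0+1+0+0+0+0+0+0+0+0+1+0+0 mod 2 = 0
  s[3] = (000000011111111)·(101100000000100) mod 2 = 0+0+0+0+0+0+0+0+0+0+0+0+1+0+0 mod 2 = 1
Syndrome = 1101
Column 11 of H equals this syndrome → error at bit 11 (1-indexed).
Flip bit 11: 101100000000100 → 101100000010100
Extract data bits at positions {3,5,6,7,9,10,11,12,13,14,15}: 10000010100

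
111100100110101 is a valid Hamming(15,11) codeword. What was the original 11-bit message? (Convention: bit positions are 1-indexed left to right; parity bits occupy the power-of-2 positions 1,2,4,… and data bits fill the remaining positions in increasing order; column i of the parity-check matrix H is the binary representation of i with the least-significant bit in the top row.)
Parity bits occupy power-of-2 positions; data bits are at positions {3,5,6,7,9,10,11,12,13,14,15} (1-indexed).
Extract: c[3]=1 c[5]=0 c[6]=0 c[7]=1 c[9]=0 c[10]=1 c[11]=1 c[12]=0 c[13]=1 c[14]=0 c[15]=1
Data = 10010110101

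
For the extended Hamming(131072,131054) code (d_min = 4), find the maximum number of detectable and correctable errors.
Detection only: up to d_min − 1 = 3 errors.
Correction: up to ⌊(d_min − 1)/2⌋ = ⌊3/2⌋ = 1 errors.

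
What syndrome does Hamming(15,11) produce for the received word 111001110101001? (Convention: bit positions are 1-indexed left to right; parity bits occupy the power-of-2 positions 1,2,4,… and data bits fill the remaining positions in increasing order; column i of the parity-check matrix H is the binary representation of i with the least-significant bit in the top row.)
Syndrome s = H · r^T (mod 2), r = 111001110101001:
  s[0] = (101010101010101)·(111001110101001) mod 2 = 1+0+1+0+0+0+1+0+0+0+0+0+0+0+1 mod 2 = 0
  s[1] = (011001100110011)·(111001110101001) mod 2 = 0+1+1+0+0+1+1+0+0+1+0+0+0+0+1 mod 2 = 0
  s[2] = (000111100001111)·(111001110101001) mod 2 = 0+0+0+0+0+1+1+0+0+0+0+1+0+0+1 mod 2 = 0
  s[3] = (000000011111111)·(111001110101001) mod 2 = 0+0+0+0+0+0+0+1+0+1+0+1+0+0+1 mod 2 = 0
Syndrome = 0000
s = 0: no error detected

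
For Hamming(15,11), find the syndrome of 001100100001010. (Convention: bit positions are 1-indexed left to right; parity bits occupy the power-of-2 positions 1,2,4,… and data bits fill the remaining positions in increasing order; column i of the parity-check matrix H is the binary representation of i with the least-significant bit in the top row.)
Syndrome s = H · r^T (mod 2), r = 001100100001010:
  s[0] = (101010101010101)·(001100100001010) mod 2 = 0+0+1+0+0+0+1+0+0+0+0+0+0+0+0 mod 2 = 0
  s[1] = (011001100110011)·(001100100001010) mod 2 = 0+0+1+0+0+0+1+0+0+0+0+0+0+1+0 mod 2 = 1
  s[2] = (000111100001111)·(001100100001010) mod 2 = 0+0+0+1+0+0+1+0+0+0+0+1+0+1+0 mod 2 = 0
  s[3] = (000000011111111)·(001100100001010) mod 2 = 0+0+0+0+0+0+0+0+0+0+0+1+0+1+0 mod 2 = 0
Syndrome = 0100
Non-zero syndrome: error at position 2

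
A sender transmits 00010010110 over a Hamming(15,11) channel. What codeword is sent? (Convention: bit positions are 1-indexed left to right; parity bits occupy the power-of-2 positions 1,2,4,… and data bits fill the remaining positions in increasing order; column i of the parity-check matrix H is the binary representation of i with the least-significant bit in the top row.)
Codeword c = d · G (mod 2), d = 00010010110:
  c[0] = d·G[:,0] = (00010010110)·(11011010101) mod 2 = 0+0+0+1+0+0+1+0+1+0+0 mod 2 = 1
  c[1] = d·G[:,1] = (00010010110)·(10110110011) mod 2 = 0+0+0+1+0+0+1+0+0+1+0 mod 2 = 1
  c[2] = d·G[:,2] = (00010010110)·(10000000000) mod 2 = 0+0+0+0+0+0+0+0+0+0+0 mod 2 = 0
  c[3] = d·G[:,3] = (00010010110)·(01110001111) mod 2 = 0+0+0+1+0+0+0+0+1+1+0 mod 2 = 1
  c[4] = d·G[:,4] = (00010010110)·(01000000000) mod 2 = 0+0+0+0+0+0+0+0+0+0+0 mod 2 = 0
  c[5] = d·G[:,5] = (00010010110)·(00100000000) mod 2 = 0+0+0+0+0+0+0+0+0+0+0 mod 2 = 0
  c[6] = d·G[:,6] = (00010010110)·(00010000000) mod 2 = 0+0+0+1+0+0+0+0+0+0+0 mod 2 = 1
  c[7] = d·G[:,7] = (00010010110)·(00001111111) mod 2 = 0+0+0+0+0+0+1+0+1+1+0 mod 2 = 1
  c[8] = d·G[:,8] = (00010010110)·(00001000000) mod 2 = 0+0+0+0+0+0+0+0+0+0+0 mod 2 = 0
  c[9] = d·G[:,9] = (00010010110)·(00000100000) mod 2 = 0+0+0+0+0+0+0+0+0+0+0 mod 2 = 0
  c[10] = d·G[:,10] = (00010010110)·(00000010000) mod 2 = 0+0+0+0+0+0+1+0+0+0+0 mod 2 = 1
  c[11] = d·G[:,11] = (00010010110)·(00000001000) mod 2 = 0+0+0+0+0+0+0+0+0+0+0 mod 2 = 0
  c[12] = d·G[:,12] = (00010010110)·(00000000100) mod 2 = 0+0+0+0+0+0+0+0+1+0+0 mod 2 = 1
  c[13] = d·G[:,13] = (00010010110)·(00000000010) mod 2 = 0+0+0+0+0+0+0+0+0+1+0 mod 2 = 1
  c[14] = d·G[:,14] = (00010010110)·(00000000001) mod 2 = 0+0+0+0+0+0+0+0+0+0+0 mod 2 = 0
Codeword = 110100110010110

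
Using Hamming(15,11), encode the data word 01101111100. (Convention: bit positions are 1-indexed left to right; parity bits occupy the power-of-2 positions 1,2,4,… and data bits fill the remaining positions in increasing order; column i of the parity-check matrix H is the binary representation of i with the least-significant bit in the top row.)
Codeword c = d · G (mod 2), d = 01101111100:
  c[0] = d·G[:,0] = (01101111100)·(11011010101) mod 2 = 0+1+0+0+1+0+1+0+1+0+0 mod 2 = 0
  c[1] = d·G[:,1] = (01101111100)·(10110110011) mod 2 = 0+0+1+0+0+1+1+0+0+0+0 mod 2 = 1
  c[2] = d·G[:,2] = (01101111100)·(10000000000) mod 2 = 0+0+0+0+0+0+0+0+0+0+0 mod 2 = 0
  c[3] = d·G[:,3] = (01101111100)·(01110001111) mod 2 = 0+1+1+0+0+0+0+1+1+0+0 mod 2 = 0
  c[4] = d·G[:,4] = (01101111100)·(01000000000) mod 2 = 0+1+0+0+0+0+0+0+0+0+0 mod 2 = 1
  c[5] = d·G[:,5] = (01101111100)·(00100000000) mod 2 = 0+0+1+0+0+0+0+0+0+0+0 mod 2 = 1
  c[6] = d·G[:,6] = (01101111100)·(00010000000) mod 2 = 0+0+0+0+0+0+0+0+0+0+0 mod 2 = 0
  c[7] = d·G[:,7] = (01101111100)·(00001111111) mod 2 = 0+0+0+0+1+1+1+1+1+0+0 mod 2 = 1
  c[8] = d·G[:,8] = (01101111100)·(00001000000) mod 2 = 0+0+0+0+1+0+0+0+0+0+0 mod 2 = 1
  c[9] = d·G[:,9] = (01101111100)·(00000100000) mod 2 = 0+0+0+0+0+1+0+0+0+0+0 mod 2 = 1
  c[10] = d·G[:,10] = (01101111100)·(00000010000) mod 2 = 0+0+0+0+0+0+1+0+0+0+0 mod 2 = 1
  c[11] = d·G[:,11] = (01101111100)·(00000001000) mod 2 = 0+0+0+0+0+0+0+1+0+0+0 mod 2 = 1
  c[12] = d·G[:,12] = (01101111100)·(00000000100) mod 2 = 0+0+0+0+0+0+0+0+1+0+0 mod 2 = 1
  c[13] = d·G[:,13] = (01101111100)·(00000000010) mod 2 = 0+0+0+0+0+0+0+0+0+0+0 mod 2 = 0
  c[14] = d·G[:,14] = (01101111100)·(00000000001) mod 2 = 0+0+0+0+0+0+0+0+0+0+0 mod 2 = 0
Codeword = 010011011111100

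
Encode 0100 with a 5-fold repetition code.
Repeat each bit 5× and concatenate:
0→00000  1→11111  0→00000  0→00000
Codeword = 00000111110000000000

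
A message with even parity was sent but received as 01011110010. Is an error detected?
Sum of received bits: 0+1+0+1+1+1+1+0+0+1+0 = 6; 6 mod 2 = 0. Result is 0 → no error detected.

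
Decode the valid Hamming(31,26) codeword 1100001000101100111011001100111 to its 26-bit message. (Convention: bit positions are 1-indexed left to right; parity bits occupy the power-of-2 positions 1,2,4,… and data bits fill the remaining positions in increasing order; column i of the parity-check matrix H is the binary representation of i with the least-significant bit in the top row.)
Parity bits occupy power-of-2 positions; data bits are at positions {3,5,6,7,9,10,11,12,13,14,15,17,18,19,20,21,22,23,24,25,26,27,28,29,30,31} (1-indexed).
Extract: c[3]=0 c[5]=0 c[6]=0 c[7]=1 c[9]=0 c[10]=0 c[11]=1 c[12]=0 c[13]=1 c[14]=1 c[15]=0 c[17]=1 c[18]=1 c[19]=1 c[20]=0 c[21]=1 c[22]=1 c[23]=0 c[24]=0 c[25]=1 c[26]=1 c[27]=0 c[28]=0 c[29]=1 c[30]=1 c[31]=1
Data = 00010010110111011001100111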